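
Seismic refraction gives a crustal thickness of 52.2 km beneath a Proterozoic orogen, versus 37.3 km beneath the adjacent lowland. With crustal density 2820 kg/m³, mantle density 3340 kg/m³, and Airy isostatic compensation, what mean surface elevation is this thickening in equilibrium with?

2.32 km

Excess crust Δ = 52.2 km − 37.3 km = 14.9 km, split between elevation h and root r with h + r = Δ.
Airy balance ρ_c h = (ρ_m − ρ_c) r gives r = h ρ_c/(ρ_m − ρ_c), so h (1 + ρ_c/(ρ_m − ρ_c)) = Δ, i.e. h = Δ (ρ_m − ρ_c)/ρ_m.
h = 14.9 km × 520/3340 = 2.32 km.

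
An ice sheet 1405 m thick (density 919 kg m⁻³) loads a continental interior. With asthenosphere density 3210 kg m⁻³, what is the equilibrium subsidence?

402 m

In Airy isostatic equilibrium: the ice load ρ_ice t is balanced by mantle displaced below, ρ_m s.
s = t ρ_ice / ρ_m = 1405 m × 919/3210 = 402 m.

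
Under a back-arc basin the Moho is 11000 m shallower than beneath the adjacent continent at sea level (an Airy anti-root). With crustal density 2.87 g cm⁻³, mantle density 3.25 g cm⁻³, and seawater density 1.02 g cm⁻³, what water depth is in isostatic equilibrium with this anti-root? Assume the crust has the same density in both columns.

Replacing a thickness d of crust by seawater at the top must be balanced by replacing crust with mantle at the base: d (ρ_c − ρ_w) = a (ρ_m − ρ_c).
d = a (ρ_m − ρ_c)/(ρ_c − ρ_w) = 11000 m × 0.38/1.85 = 2260 m.

2260 m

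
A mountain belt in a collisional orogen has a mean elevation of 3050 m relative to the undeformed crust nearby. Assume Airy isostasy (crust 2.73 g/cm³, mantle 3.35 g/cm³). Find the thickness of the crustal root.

In Airy isostatic equilibrium: the weight of the topography is balanced by the buoyancy of the root, ρ_c h = (ρ_m − ρ_c) r.
r = h · ρ_c / (ρ_m − ρ_c) = 3050 m × 2.73 / (3.35 − 2.73) = 13400 m.

13400 m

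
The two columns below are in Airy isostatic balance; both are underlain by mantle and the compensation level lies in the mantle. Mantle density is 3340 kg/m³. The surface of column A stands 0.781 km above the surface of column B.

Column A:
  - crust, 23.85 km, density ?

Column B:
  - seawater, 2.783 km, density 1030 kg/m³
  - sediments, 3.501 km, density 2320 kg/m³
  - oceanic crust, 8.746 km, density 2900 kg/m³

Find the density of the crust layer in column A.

Take the compensation level at the base of the deeper column (depth z_c below the surface of column A) and equate Σ ρ_i t_i down to z_c; mantle fills any gap and the z_c terms cancel.
Column A: 23.85×ρ + (z_c − 23.85)×3340
Column B: 0.781×0 + 2.783×1030 + 3.501×2320 + 8.746×2900 + (z_c − 0.781 − 15.03)×3340
The z_c×3340 term appears on both sides and cancels. Collect the known terms of each column as K = Σ(ρt)_known − 3340 × (depth of known layers): K_A = 0 − 3340×23.85 = −79659; K_B = 36352.21 − 3340×(0.781 + 15.03) = −16456.53.
Balance: K_A + 23.85×ρ = K_B, so ρ = (K_B − K_A)/23.85 = 63202.5/23.85 = 2650 kg/m³.

2650 kg/m³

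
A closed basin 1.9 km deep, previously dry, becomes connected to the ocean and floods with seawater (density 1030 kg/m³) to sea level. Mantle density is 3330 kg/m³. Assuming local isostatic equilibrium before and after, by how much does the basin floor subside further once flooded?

0.851 km

After flooding the water column is d + s deep. Its weight must equal the weight of mantle displaced by the extra subsidence s: (d + s) ρ_w = s ρ_m.
s = d ρ_w / (ρ_m − ρ_w) = 1.9 km × 1030/(3330 − 1030) = 0.851 km.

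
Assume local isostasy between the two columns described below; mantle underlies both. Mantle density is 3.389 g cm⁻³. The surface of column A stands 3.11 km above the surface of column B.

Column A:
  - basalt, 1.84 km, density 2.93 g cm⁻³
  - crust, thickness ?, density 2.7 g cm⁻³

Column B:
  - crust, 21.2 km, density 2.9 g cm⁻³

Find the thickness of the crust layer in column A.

Take the compensation level at the base of the deeper column (depth z_c below the surface of column A) and equate Σ ρ_i t_i down to z_c; mantle fills any gap and the z_c terms cancel.
Column A: 1.84×2.93 + x×2.7 + (z_c − 1.84 − x)×3.389
Column B: 3.11×0 + 21.2×2.9 + (z_c − 3.11 − 21.2)×3.389
The z_c×3.389 term appears on both sides and cancels. Collect the known terms of each column as K = Σ(ρt)_known − 3.389 × (depth of known layers): K_A = 5.3912 − 3.389×1.84 = −0.84456; K_B = 61.48 − 3.389×(3.11 + 21.2) = −20.90659.
Balance: K_A − x×(3.389 − 2.7) = K_B, so x = (K_A − K_B)/(3.389 − 2.7) = 20.062/0.689 = 29.1 km.

29.1 km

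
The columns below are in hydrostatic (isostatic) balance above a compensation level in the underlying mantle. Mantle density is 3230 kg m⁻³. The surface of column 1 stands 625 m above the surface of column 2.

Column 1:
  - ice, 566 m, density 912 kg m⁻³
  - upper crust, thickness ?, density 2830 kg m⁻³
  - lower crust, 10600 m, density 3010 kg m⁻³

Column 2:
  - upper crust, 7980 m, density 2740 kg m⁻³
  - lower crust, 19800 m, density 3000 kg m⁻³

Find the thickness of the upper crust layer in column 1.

Take the compensation level at the base of the deeper column (depth z_c below the surface of column 1) and equate Σ ρ_i t_i down to z_c; mantle fills any gap and the z_c terms cancel.
Column 1: 566×912 + x×2830 + 10600×3010 + (z_c − 11166 − x)×3230
Column 2: 625×0 + 7980×2740 + 19800×3000 + (z_c − 625 − 27780)×3230
The z_c×3230 term appears on both sides and cancels. Collect the known terms of each column as K = Σ(ρt)_known − 3230 × (depth of known layers): K_1 = 32422192 − 3230×11166 = −3643988; K_2 = 81265200 − 3230×(625 + 27780) = −10482950.
Balance: K_1 − x×(3230 − 2830) = K_2, so x = (K_1 − K_2)/(3230 − 2830) = 6838960/400 = 17100 m.

17100 m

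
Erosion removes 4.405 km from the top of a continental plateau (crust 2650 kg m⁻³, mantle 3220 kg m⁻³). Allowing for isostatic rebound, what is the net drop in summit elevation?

Rebound u = e ρ_c/ρ_m = 4.405 km × 2650/3220 = 3.625 km.
Net surface drop = e − u = 4.405 km − 3.625 km = e (ρ_m − ρ_c)/ρ_m = 0.78 km.

0.78 km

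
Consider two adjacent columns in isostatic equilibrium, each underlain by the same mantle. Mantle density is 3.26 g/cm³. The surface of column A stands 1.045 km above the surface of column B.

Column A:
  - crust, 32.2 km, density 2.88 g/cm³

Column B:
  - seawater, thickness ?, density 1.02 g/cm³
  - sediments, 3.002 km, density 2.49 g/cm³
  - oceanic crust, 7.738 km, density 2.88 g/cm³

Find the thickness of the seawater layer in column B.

Take the compensation level at the base of the deeper column (depth z_c below the surface of column A) and equate Σ ρ_i t_i down to z_c; mantle fills any gap and the z_c terms cancel.
Column A: 32.2×2.88 + (z_c − 32.2)×3.26
Column B: 1.045×0 + x×1.02 + 3.002×2.49 + 7.738×2.88 + (z_c − 1.045 − 10.74 − x)×3.26
The z_c×3.26 term appears on both sides and cancels. Collect the known terms of each column as K = Σ(ρt)_known − 3.26 × (depth of known layers): K_A = 92.736 − 3.26×32.2 = −12.236; K_B = 29.76042 − 3.26×(1.045 + 10.74) = −8.65868.
Balance: K_A = K_B − x×(3.26 − 1.02), so x = (K_B − K_A)/(3.26 − 1.02) = 3.57732/2.24 = 1.6 km.

1.6 km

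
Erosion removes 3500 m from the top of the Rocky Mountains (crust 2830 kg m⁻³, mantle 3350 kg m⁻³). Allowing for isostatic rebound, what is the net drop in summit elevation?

543 m

Rebound u = e ρ_c/ρ_m = 3500 m × 2830/3350 = 2957 m.
Net surface drop = e − u = 3500 m − 2957 m = e (ρ_m − ρ_c)/ρ_m = 543 m.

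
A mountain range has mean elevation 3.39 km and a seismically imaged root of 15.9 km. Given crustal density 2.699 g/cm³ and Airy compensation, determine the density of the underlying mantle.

3.27 g/cm³

Airy balance: ρ_c h = (ρ_m − ρ_c) r → ρ_m = ρ_c (1 + h/r).
ρ_m = 2.699 × (1 + 3.39 km/15.9 km) = 3.27 g/cm³.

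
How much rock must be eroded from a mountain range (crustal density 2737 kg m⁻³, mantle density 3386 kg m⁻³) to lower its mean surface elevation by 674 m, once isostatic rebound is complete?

3520 m

Net drop Δ = e − u = e − e ρ_c/ρ_m = e (ρ_m − ρ_c)/ρ_m.
e = Δ ρ_m/(ρ_m − ρ_c) = 674 m × 3386/649 = 3520 m.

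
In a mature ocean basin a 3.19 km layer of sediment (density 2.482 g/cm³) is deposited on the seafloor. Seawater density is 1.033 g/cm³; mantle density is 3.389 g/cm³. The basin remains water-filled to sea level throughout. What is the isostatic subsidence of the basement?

Submarine loading: the sediment displaces seawater, and the subsidence is in turn flooded, so s (ρ_m − ρ_w) = t (ρ_sed − ρ_w).
s = 3.19 km × (2.482 − 1.033) / (3.389 − 1.033) = 1.96 km.

1.96 km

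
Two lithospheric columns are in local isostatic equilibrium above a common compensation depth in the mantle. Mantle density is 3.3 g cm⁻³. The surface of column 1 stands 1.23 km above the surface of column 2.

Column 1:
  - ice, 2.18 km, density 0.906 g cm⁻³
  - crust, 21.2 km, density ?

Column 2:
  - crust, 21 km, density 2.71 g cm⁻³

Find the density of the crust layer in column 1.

Take the compensation level at the base of the deeper column (depth z_c below the surface of column 1) and equate Σ ρ_i t_i down to z_c; mantle fills any gap and the z_c terms cancel.
Column 1: 2.18×0.906 + 21.2×ρ + (z_c − 23.38)×3.3
Column 2: 1.23×0 + 21×2.71 + (z_c − 1.23 − 21)×3.3
The z_c×3.3 term appears on both sides and cancels. Collect the known terms of each column as K = Σ(ρt)_known − 3.3 × (depth of known layers): K_1 = 1.97508 − 3.3×23.38 = −75.17892; K_2 = 56.91 − 3.3×(1.23 + 21) = −16.449.
Balance: K_1 + 21.2×ρ = K_2, so ρ = (K_2 − K_1)/21.2 = 58.7299/21.2 = 2.77 g cm⁻³.

2.77 g cm⁻³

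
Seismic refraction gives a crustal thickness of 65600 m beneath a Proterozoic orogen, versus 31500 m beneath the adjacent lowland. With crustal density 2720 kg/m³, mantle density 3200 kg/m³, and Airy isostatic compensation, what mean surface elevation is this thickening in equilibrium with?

5120 m

Excess crust Δ = 65600 m − 31500 m = 34100 m, split between elevation h and root r with h + r = Δ.
Airy balance ρ_c h = (ρ_m − ρ_c) r gives r = h ρ_c/(ρ_m − ρ_c), so h (1 + ρ_c/(ρ_m − ρ_c)) = Δ, i.e. h = Δ (ρ_m − ρ_c)/ρ_m.
h = 34100 m × 480/3200 = 5120 m.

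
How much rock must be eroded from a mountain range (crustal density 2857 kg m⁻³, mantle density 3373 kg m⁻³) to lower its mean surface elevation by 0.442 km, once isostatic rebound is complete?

Net drop Δ = e − u = e − e ρ_c/ρ_m = e (ρ_m − ρ_c)/ρ_m.
e = Δ ρ_m/(ρ_m − ρ_c) = 0.442 km × 3373/516 = 2.89 km.

2.89 km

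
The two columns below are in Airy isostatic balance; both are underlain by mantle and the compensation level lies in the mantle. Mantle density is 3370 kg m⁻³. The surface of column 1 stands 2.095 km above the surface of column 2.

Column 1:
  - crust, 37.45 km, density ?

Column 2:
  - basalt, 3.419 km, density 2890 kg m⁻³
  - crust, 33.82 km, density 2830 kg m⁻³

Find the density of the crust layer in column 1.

2650 kg m⁻³

Take the compensation level at the base of the deeper column (depth z_c below the surface of column 1) and equate Σ ρ_i t_i down to z_c; mantle fills any gap and the z_c terms cancel.
Column 1: 37.45×ρ + (z_c − 37.45)×3370
Column 2: 2.095×0 + 3.419×2890 + 33.82×2830 + (z_c − 2.095 − 37.239)×3370
The z_c×3370 term appears on both sides and cancels. Collect the known terms of each column as K = Σ(ρt)_known − 3370 × (depth of known layers): K_1 = 0 − 3370×37.45 = −126206.5; K_2 = 105591.51 − 3370×(2.095 + 37.239) = −26964.07.
Balance: K_1 + 37.45×ρ = K_2, so ρ = (K_2 − K_1)/37.45 = 99242.4/37.45 = 2650 kg m⁻³.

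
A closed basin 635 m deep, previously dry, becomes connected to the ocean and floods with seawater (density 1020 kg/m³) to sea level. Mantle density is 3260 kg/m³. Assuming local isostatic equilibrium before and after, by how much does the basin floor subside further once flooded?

289 m

After flooding the water column is d + s deep. Its weight must equal the weight of mantle displaced by the extra subsidence s: (d + s) ρ_w = s ρ_m.
s = d ρ_w / (ρ_m − ρ_w) = 635 m × 1020/(3260 − 1020) = 289 m.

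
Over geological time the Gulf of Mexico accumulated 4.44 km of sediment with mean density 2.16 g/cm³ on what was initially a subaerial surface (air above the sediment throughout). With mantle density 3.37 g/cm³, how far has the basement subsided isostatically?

Subaerial load: s = t ρ_sed / ρ_m = 4.44 km × 2.16/3.37 = 2.85 km.

2.85 km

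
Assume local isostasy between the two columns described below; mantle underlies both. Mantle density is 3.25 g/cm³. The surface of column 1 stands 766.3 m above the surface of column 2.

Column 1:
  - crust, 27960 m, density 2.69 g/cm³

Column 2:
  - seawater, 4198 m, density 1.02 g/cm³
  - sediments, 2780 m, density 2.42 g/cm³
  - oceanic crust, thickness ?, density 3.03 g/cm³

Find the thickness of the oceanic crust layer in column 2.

Take the compensation level at the base of the deeper column (depth z_c below the surface of column 1) and equate Σ ρ_i t_i down to z_c; mantle fills any gap and the z_c terms cancel.
Column 1: 27960×2.69 + (z_c − 27960)×3.25
Column 2: 766.3×0 + 4198×1.02 + 2780×2.42 + x×3.03 + (z_c − 766.3 − 6978 − x)×3.25
The z_c×3.25 term appears on both sides and cancels. Collect the known terms of each column as K = Σ(ρt)_known − 3.25 × (depth of known layers): K_1 = 75212.4 − 3.25×27960 = −15657.6; K_2 = 11009.56 − 3.25×(766.3 + 6978) = −14159.415.
Balance: K_1 = K_2 − x×(3.25 − 3.03), so x = (K_2 − K_1)/(3.25 − 3.03) = 1498.18/0.22 = 6810 m.

6810 m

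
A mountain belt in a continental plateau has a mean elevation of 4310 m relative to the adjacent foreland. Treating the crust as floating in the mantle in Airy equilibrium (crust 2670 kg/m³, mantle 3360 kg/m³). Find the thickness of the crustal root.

16700 m

For local isostatic compensation: the weight of the topography is balanced by the buoyancy of the root, ρ_c h = (ρ_m − ρ_c) r.
r = h · ρ_c / (ρ_m − ρ_c) = 4310 m × 2670 / (3360 − 2670) = 16700 m.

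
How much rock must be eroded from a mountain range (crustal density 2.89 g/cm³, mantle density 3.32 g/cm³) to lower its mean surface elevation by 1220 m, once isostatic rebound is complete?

Net drop Δ = e − u = e − e ρ_c/ρ_m = e (ρ_m − ρ_c)/ρ_m.
e = Δ ρ_m/(ρ_m − ρ_c) = 1220 m × 3.32/0.43 = 9420 m.

9420 m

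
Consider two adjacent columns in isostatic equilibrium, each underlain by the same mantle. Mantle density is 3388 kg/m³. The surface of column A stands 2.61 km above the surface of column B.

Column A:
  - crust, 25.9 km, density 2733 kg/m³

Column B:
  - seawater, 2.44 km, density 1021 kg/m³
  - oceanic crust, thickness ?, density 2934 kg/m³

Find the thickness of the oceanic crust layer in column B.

5.17 km

Take the compensation level at the base of the deeper column (depth z_c below the surface of column A) and equate Σ ρ_i t_i down to z_c; mantle fills any gap and the z_c terms cancel.
Column A: 25.9×2733 + (z_c − 25.9)×3388
Column B: 2.61×0 + 2.44×1021 + x×2934 + (z_c − 2.61 − 2.44 − x)×3388
The z_c×3388 term appears on both sides and cancels. Collect the known terms of each column as K = Σ(ρt)_known − 3388 × (depth of known layers): K_A = 70784.7 − 3388×25.9 = −16964.5; K_B = 2491.24 − 3388×(2.61 + 2.44) = −14618.16.
Balance: K_A = K_B − x×(3388 − 2934), so x = (K_B − K_A)/(3388 − 2934) = 2346.34/454 = 5.17 km.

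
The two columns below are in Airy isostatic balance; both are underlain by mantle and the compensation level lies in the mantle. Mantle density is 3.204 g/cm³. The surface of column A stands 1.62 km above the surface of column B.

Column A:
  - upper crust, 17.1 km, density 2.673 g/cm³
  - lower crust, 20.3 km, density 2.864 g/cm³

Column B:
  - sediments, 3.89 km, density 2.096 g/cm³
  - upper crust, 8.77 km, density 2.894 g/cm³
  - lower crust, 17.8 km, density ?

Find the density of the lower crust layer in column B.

Take the compensation level at the base of the deeper column (depth z_c below the surface of column A) and equate Σ ρ_i t_i down to z_c; mantle fills any gap and the z_c terms cancel.
Column A: 17.1×2.673 + 20.3×2.864 + (z_c − 37.4)×3.204
Column B: 1.62×0 + 3.89×2.096 + 8.77×2.894 + 17.8×ρ + (z_c − 1.62 − 30.46)×3.204
The z_c×3.204 term appears on both sides and cancels. Collect the known terms of each column as K = Σ(ρt)_known − 3.204 × (depth of known layers): K_A = 103.8475 − 3.204×37.4 = −15.9821; K_B = 33.53382 − 3.204×(1.62 + 30.46) = −69.2505.
Balance: K_A = K_B + 17.8×ρ, so ρ = (K_A − K_B)/17.8 = 53.2684/17.8 = 2.99 g/cm³.

2.99 g/cm³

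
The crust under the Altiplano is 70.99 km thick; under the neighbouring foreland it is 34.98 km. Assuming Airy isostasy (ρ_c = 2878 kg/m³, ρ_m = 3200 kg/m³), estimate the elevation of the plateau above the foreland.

Excess crust Δ = 70.99 km − 34.98 km = 36.01 km, split between elevation h and root r with h + r = Δ.
Airy balance ρ_c h = (ρ_m − ρ_c) r gives r = h ρ_c/(ρ_m − ρ_c), so h (1 + ρ_c/(ρ_m − ρ_c)) = Δ, i.e. h = Δ (ρ_m − ρ_c)/ρ_m.
h = 36.01 km × 322/3200 = 3.62 km.

3.62 km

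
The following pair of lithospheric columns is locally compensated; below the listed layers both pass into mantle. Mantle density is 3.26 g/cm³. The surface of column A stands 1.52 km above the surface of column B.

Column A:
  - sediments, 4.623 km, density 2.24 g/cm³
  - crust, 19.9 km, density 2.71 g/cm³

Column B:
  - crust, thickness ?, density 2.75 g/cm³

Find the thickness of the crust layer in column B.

21 km

Take the compensation level at the base of the deeper column (depth z_c below the surface of column A) and equate Σ ρ_i t_i down to z_c; mantle fills any gap and the z_c terms cancel.
Column A: 4.623×2.24 + 19.9×2.71 + (z_c − 24.523)×3.26
Column B: 1.52×0 + x×2.75 + (z_c − 1.52 − 0 − x)×3.26
The z_c×3.26 term appears on both sides and cancels. Collect the known terms of each column as K = Σ(ρt)_known − 3.26 × (depth of known layers): K_A = 64.28452 − 3.26×24.523 = −15.66046; K_B = 0 − 3.26×(1.52 + 0) = −4.9552.
Balance: K_A = K_B − x×(3.26 − 2.75), so x = (K_B − K_A)/(3.26 − 2.75) = 10.7053/0.51 = 21 km.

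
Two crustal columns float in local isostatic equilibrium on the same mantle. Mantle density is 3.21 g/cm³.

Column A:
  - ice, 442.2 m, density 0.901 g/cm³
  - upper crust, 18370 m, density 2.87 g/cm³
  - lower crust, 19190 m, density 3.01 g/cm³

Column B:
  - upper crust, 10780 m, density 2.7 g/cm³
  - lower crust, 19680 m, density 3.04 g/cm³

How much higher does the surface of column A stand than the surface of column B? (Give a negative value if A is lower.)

For any compensation level in the mantle, the mantle terms cancel and isostasy reduces to e = (Σt_A − Σt_B) − (Σ(ρt)_A − Σ(ρt)_B) / ρ_m.
Σt_A = 38002.2 m; Σt_B = 30460 m; Σ(ρt)_A = 110882.222; Σ(ρt)_B = 88933.2 (in m·g/cm³).
e = (38002.2 − 30460) − (110882.222 − 88933.2) / 3.21 = 704 m.

704 m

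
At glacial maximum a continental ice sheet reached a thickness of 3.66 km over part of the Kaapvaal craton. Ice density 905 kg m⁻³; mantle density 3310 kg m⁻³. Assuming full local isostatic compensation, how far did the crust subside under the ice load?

1 km

By Archimedes' principle applied to the lithosphere: the ice load ρ_ice t is balanced by mantle displaced below, ρ_m s.
s = t ρ_ice / ρ_m = 3.66 km × 905/3310 = 1 km.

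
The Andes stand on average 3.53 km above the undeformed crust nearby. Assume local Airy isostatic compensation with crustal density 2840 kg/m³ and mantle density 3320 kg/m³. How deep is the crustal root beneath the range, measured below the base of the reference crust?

20.9 km

Isostatic balance requires: the weight of the topography is balanced by the buoyancy of the root, ρ_c h = (ρ_m − ρ_c) r.
r = h · ρ_c / (ρ_m − ρ_c) = 3.53 km × 2840 / (3320 − 2840) = 20.9 km.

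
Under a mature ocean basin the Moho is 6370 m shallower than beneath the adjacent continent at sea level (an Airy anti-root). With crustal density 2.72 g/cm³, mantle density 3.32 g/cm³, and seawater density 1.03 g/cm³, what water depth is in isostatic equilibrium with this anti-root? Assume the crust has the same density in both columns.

Replacing a thickness d of crust by seawater at the top must be balanced by replacing crust with mantle at the base: d (ρ_c − ρ_w) = a (ρ_m − ρ_c).
d = a (ρ_m − ρ_c)/(ρ_c − ρ_w) = 6370 m × 0.6/1.69 = 2260 m.

2260 m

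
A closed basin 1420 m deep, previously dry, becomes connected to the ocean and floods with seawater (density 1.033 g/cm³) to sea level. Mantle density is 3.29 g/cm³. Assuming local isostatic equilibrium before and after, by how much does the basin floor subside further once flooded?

650 m

After flooding the water column is d + s deep. Its weight must equal the weight of mantle displaced by the extra subsidence s: (d + s) ρ_w = s ρ_m.
s = d ρ_w / (ρ_m − ρ_w) = 1420 m × 1.033/(3.29 − 1.033) = 650 m.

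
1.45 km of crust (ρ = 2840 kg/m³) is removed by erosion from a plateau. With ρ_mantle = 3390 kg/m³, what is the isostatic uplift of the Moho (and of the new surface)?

1.21 km

Unloading: uplift u = e ρ_c/ρ_m = 1.45 km × 2840/3390 = 1.21 km.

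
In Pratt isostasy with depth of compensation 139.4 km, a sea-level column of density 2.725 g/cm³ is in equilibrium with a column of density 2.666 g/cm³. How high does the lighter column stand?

ρ_ref D = ρ (D + h) → h = D (ρ_ref − ρ)/ρ.
h = 139.4 km × (2.725 − 2.666)/2.666 = 3.08 km.

3.08 km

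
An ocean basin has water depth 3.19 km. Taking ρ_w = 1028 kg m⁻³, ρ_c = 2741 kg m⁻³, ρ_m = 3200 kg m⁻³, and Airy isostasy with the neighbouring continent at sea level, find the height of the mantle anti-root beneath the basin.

11.9 km

Isostatic balance requires: replacing crust with seawater at the top is compensated by replacing crust with mantle at the base: d (ρ_c − ρ_w) = a (ρ_m − ρ_c).
a = d (ρ_c − ρ_w)/(ρ_m − ρ_c) = 3.19 km × 1713/459 = 11.9 km.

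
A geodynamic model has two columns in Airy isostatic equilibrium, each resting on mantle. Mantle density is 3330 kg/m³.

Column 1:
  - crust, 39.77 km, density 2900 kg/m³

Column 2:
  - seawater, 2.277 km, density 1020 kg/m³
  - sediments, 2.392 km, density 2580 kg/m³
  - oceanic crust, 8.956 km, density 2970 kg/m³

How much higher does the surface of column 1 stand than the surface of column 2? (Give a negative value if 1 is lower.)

For any compensation level in the mantle, the mantle terms cancel and isostasy reduces to e = (Σt_1 − Σt_2) − (Σ(ρt)_1 − Σ(ρt)_2) / ρ_m.
Σt_1 = 39.77 km; Σt_2 = 13.625 km; Σ(ρt)_1 = 115333; Σ(ρt)_2 = 35093.22 (in km·kg/m³).
e = (39.77 − 13.625) − (115333 − 35093.22) / 3330 = 2.05 km.

2.05 km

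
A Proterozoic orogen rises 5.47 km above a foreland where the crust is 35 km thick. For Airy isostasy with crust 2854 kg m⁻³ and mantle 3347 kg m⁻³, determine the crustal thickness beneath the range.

Root depth r = h ρ_c / (ρ_m − ρ_c) = 5.47 km × 2854 / 493 = 31.67 km.
Total thickness = T + h + r = 35 km + 5.47 km + 31.67 km = 72.1 km.

72.1 km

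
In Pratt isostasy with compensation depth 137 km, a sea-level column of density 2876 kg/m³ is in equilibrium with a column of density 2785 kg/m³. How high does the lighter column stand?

ρ_ref D = ρ (D + h) → h = D (ρ_ref − ρ)/ρ.
h = 137 km × (2876 − 2785)/2785 = 4.48 km.

4.48 km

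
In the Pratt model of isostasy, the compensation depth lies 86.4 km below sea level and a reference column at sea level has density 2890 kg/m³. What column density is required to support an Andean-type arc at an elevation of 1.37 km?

Pratt balance: ρ_ref D = ρ (D + h).
ρ = ρ_ref D/(D + h) = 2890 × 86.4 km/(86.4 km + 1.37 km) = 2840 kg/m³.

2840 kg/m³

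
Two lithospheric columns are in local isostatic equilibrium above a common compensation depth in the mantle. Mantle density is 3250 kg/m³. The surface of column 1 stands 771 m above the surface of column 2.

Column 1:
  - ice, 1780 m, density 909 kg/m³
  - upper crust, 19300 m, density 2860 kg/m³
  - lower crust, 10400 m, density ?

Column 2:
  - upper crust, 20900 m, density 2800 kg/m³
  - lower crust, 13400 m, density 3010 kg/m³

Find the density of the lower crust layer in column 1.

2920 kg/m³

Take the compensation level at the base of the deeper column (depth z_c below the surface of column 1) and equate Σ ρ_i t_i down to z_c; mantle fills any gap and the z_c terms cancel.
Column 1: 1780×909 + 19300×2860 + 10400×ρ + (z_c − 31480)×3250
Column 2: 771×0 + 20900×2800 + 13400×3010 + (z_c − 771 − 34300)×3250
The z_c×3250 term appears on both sides and cancels. Collect the known terms of each column as K = Σ(ρt)_known − 3250 × (depth of known layers): K_1 = 56816020 − 3250×31480 = −45493980; K_2 = 98854000 − 3250×(771 + 34300) = −15126750.
Balance: K_1 + 10400×ρ = K_2, so ρ = (K_2 − K_1)/10400 = 30367200/10400 = 2920 kg/m³.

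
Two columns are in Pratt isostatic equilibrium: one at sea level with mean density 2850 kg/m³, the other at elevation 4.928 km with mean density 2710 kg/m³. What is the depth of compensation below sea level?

95.4 km

ρ_ref D = ρ (D + h) → D (ρ_ref − ρ) = ρ h.
D = ρ h/(ρ_ref − ρ) = 2710 × 4.928 km/(2850 − 2710) = 95.4 km.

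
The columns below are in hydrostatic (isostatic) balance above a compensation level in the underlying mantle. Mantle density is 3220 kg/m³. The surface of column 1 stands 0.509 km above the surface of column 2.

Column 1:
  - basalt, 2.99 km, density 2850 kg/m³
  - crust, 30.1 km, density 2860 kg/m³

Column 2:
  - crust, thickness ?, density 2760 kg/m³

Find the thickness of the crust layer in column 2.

22.4 km

Take the compensation level at the base of the deeper column (depth z_c below the surface of column 1) and equate Σ ρ_i t_i down to z_c; mantle fills any gap and the z_c terms cancel.
Column 1: 2.99×2850 + 30.1×2860 + (z_c − 33.09)×3220
Column 2: 0.509×0 + x×2760 + (z_c − 0.509 − 0 − x)×3220
The z_c×3220 term appears on both sides and cancels. Collect the known terms of each column as K = Σ(ρt)_known − 3220 × (depth of known layers): K_1 = 94607.5 − 3220×33.09 = −11942.3; K_2 = 0 − 3220×(0.509 + 0) = −1638.98.
Balance: K_1 = K_2 − x×(3220 − 2760), so x = (K_2 − K_1)/(3220 − 2760) = 10303.3/460 = 22.4 km.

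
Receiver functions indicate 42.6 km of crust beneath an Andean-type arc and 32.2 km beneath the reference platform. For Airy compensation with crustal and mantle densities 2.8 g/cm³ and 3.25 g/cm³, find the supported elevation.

Excess crust Δ = 42.6 km − 32.2 km = 10.4 km, split between elevation h and root r with h + r = Δ.
Airy balance ρ_c h = (ρ_m − ρ_c) r gives r = h ρ_c/(ρ_m − ρ_c), so h (1 + ρ_c/(ρ_m − ρ_c)) = Δ, i.e. h = Δ (ρ_m − ρ_c)/ρ_m.
h = 10.4 km × 0.45/3.25 = 1.44 km.

1.44 km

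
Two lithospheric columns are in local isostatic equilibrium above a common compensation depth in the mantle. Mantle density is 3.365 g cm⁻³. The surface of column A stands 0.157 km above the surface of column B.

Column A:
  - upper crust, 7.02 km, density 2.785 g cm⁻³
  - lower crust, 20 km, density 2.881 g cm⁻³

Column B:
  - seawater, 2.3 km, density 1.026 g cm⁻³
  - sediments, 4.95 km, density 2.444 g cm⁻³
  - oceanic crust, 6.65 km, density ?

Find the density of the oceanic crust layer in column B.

2.87 g cm⁻³

Take the compensation level at the base of the deeper column (depth z_c below the surface of column A) and equate Σ ρ_i t_i down to z_c; mantle fills any gap and the z_c terms cancel.
Column A: 7.02×2.785 + 20×2.881 + (z_c − 27.02)×3.365
Column B: 0.157×0 + 2.3×1.026 + 4.95×2.444 + 6.65×ρ + (z_c − 0.157 − 13.9)×3.365
The z_c×3.365 term appears on both sides and cancels. Collect the known terms of each column as K = Σ(ρt)_known − 3.365 × (depth of known layers): K_A = 77.1707 − 3.365×27.02 = −13.7516; K_B = 14.4576 − 3.365×(0.157 + 13.9) = −32.844205.
Balance: K_A = K_B + 6.65×ρ, so ρ = (K_A − K_B)/6.65 = 19.0926/6.65 = 2.87 g cm⁻³.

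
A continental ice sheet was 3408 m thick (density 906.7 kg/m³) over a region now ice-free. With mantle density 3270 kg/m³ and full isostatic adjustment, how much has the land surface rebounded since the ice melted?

Removing the load lets mantle flow back in; uplift u satisfies ρ_ice t = ρ_m u.
u = t ρ_ice/ρ_m = 3408 m × 906.7/3270 = 945 m.

945 m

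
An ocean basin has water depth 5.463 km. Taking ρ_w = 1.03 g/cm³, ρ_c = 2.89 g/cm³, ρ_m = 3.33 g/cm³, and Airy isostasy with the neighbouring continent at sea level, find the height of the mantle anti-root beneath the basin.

For local isostatic compensation: replacing crust with seawater at the top is compensated by replacing crust with mantle at the base: d (ρ_c − ρ_w) = a (ρ_m − ρ_c).
a = d (ρ_c − ρ_w)/(ρ_m − ρ_c) = 5.463 km × 1.86/0.44 = 23.1 km.

23.1 km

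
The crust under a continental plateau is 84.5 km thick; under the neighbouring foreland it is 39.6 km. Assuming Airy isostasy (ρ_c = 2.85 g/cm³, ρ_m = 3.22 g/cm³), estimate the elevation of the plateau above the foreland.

5.16 km

Excess crust Δ = 84.5 km − 39.6 km = 44.9 km, split between elevation h and root r with h + r = Δ.
Airy balance ρ_c h = (ρ_m − ρ_c) r gives r = h ρ_c/(ρ_m − ρ_c), so h (1 + ρ_c/(ρ_m − ρ_c)) = Δ, i.e. h = Δ (ρ_m − ρ_c)/ρ_m.
h = 44.9 km × 0.37/3.22 = 5.16 km.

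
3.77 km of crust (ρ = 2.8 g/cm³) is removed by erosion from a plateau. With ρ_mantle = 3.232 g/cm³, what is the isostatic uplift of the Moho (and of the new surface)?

Unloading: uplift u = e ρ_c/ρ_m = 3.77 km × 2.8/3.232 = 3.27 km.

3.27 km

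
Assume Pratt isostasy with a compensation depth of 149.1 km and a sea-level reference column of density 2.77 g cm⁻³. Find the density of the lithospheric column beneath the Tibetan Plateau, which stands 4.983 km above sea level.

Pratt balance: ρ_ref D = ρ (D + h).
ρ = ρ_ref D/(D + h) = 2.77 × 149.1 km/(149.1 km + 4.983 km) = 2.68 g cm⁻³.

2.68 g cm⁻³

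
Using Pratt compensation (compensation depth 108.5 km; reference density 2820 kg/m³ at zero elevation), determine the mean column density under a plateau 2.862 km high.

Pratt balance: ρ_ref D = ρ (D + h).
ρ = ρ_ref D/(D + h) = 2820 × 108.5 km/(108.5 km + 2.862 km) = 2750 kg/m³.

2750 kg/m³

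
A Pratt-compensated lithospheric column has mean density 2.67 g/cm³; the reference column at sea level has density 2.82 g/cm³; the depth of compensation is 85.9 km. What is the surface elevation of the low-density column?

ρ_ref D = ρ (D + h) → h = D (ρ_ref − ρ)/ρ.
h = 85.9 km × (2.82 − 2.67)/2.67 = 4.83 km.

4.83 km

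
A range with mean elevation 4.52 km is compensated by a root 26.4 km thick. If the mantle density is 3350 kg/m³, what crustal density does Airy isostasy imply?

2860 kg/m³

ρ_c h = (ρ_m − ρ_c) r → ρ_c (h + r) = ρ_m r → ρ_c = ρ_m r / (h + r).
ρ_c = 3350 × 26.4 km / (4.52 km + 26.4 km) = 2860 kg/m³.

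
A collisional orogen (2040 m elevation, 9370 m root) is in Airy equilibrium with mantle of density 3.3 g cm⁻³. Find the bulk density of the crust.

2.71 g cm⁻³

ρ_c h = (ρ_m − ρ_c) r → ρ_c (h + r) = ρ_m r → ρ_c = ρ_m r / (h + r).
ρ_c = 3.3 × 9370 m / (2040 m + 9370 m) = 2.71 g cm⁻³.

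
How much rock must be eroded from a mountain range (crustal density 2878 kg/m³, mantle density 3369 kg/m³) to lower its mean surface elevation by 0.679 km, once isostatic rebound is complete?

Net drop Δ = e − u = e − e ρ_c/ρ_m = e (ρ_m − ρ_c)/ρ_m.
e = Δ ρ_m/(ρ_m − ρ_c) = 0.679 km × 3369/491 = 4.66 km.

4.66 km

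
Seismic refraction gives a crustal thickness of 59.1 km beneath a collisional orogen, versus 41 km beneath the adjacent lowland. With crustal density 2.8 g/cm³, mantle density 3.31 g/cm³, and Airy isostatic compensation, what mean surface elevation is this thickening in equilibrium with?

2.79 km

Excess crust Δ = 59.1 km − 41 km = 18.1 km, split between elevation h and root r with h + r = Δ.
Airy balance ρ_c h = (ρ_m − ρ_c) r gives r = h ρ_c/(ρ_m − ρ_c), so h (1 + ρ_c/(ρ_m − ρ_c)) = Δ, i.e. h = Δ (ρ_m − ρ_c)/ρ_m.
h = 18.1 km × 0.51/3.31 = 2.79 km.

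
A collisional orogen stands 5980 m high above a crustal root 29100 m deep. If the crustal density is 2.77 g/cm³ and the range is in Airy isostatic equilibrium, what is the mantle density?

3.34 g/cm³

Airy balance: ρ_c h = (ρ_m − ρ_c) r → ρ_m = ρ_c (1 + h/r).
ρ_m = 2.77 × (1 + 5980 m/29100 m) = 3.34 g/cm³.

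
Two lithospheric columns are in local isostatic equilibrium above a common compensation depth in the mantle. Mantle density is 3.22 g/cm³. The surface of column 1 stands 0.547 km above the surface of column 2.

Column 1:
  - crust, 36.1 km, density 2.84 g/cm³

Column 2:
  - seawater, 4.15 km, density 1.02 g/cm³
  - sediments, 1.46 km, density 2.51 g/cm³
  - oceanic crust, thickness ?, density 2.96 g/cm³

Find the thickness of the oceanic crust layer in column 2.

Take the compensation level at the base of the deeper column (depth z_c below the surface of column 1) and equate Σ ρ_i t_i down to z_c; mantle fills any gap and the z_c terms cancel.
Column 1: 36.1×2.84 + (z_c − 36.1)×3.22
Column 2: 0.547×0 + 4.15×1.02 + 1.46×2.51 + x×2.96 + (z_c − 0.547 − 5.61 − x)×3.22
The z_c×3.22 term appears on both sides and cancels. Collect the known terms of each column as K = Σ(ρt)_known − 3.22 × (depth of known layers): K_1 = 102.524 − 3.22×36.1 = −13.718; K_2 = 7.8976 − 3.22×(0.547 + 5.61) = −11.92794.
Balance: K_1 = K_2 − x×(3.22 − 2.96), so x = (K_2 − K_1)/(3.22 − 2.96) = 1.79006/0.26 = 6.88 km.

6.88 km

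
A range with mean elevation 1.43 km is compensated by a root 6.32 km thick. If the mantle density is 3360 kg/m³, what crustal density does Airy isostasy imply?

ρ_c h = (ρ_m − ρ_c) r → ρ_c (h + r) = ρ_m r → ρ_c = ρ_m r / (h + r).
ρ_c = 3360 × 6.32 km / (1.43 km + 6.32 km) = 2740 kg/m³.

2740 kg/m³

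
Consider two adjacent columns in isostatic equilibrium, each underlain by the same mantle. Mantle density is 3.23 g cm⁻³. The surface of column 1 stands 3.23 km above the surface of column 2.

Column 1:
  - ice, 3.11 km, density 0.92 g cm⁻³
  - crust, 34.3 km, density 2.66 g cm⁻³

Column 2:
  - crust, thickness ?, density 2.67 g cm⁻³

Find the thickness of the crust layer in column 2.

Take the compensation level at the base of the deeper column (depth z_c below the surface of column 1) and equate Σ ρ_i t_i down to z_c; mantle fills any gap and the z_c terms cancel.
Column 1: 3.11×0.92 + 34.3×2.66 + (z_c − 37.41)×3.23
Column 2: 3.23×0 + x×2.67 + (z_c − 3.23 − 0 − x)×3.23
The z_c×3.23 term appears on both sides and cancels. Collect the known terms of each column as K = Σ(ρt)_known − 3.23 × (depth of known layers): K_1 = 94.0992 − 3.23×37.41 = −26.7351; K_2 = 0 − 3.23×(3.23 + 0) = −10.4329.
Balance: K_1 = K_2 − x×(3.23 − 2.67), so x = (K_2 − K_1)/(3.23 − 2.67) = 16.3022/0.56 = 29.1 km.

29.1 km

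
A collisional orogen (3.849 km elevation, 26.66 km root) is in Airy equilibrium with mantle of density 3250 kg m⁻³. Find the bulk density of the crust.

2840 kg m⁻³

ρ_c h = (ρ_m − ρ_c) r → ρ_c (h + r) = ρ_m r → ρ_c = ρ_m r / (h + r).
ρ_c = 3250 × 26.66 km / (3.849 km + 26.66 km) = 2840 kg m⁻³.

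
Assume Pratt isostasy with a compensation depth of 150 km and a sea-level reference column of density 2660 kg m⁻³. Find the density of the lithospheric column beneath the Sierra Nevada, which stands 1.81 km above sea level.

2630 kg m⁻³

Pratt balance: ρ_ref D = ρ (D + h).
ρ = ρ_ref D/(D + h) = 2660 × 150 km/(150 km + 1.81 km) = 2630 kg m⁻³.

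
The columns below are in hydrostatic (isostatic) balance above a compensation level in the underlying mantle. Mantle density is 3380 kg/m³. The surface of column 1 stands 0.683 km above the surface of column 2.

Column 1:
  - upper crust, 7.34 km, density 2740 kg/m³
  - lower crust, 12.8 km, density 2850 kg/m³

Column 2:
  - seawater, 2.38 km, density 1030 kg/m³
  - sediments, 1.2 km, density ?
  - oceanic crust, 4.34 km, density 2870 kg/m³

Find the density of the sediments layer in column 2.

2240 kg/m³

Take the compensation level at the base of the deeper column (depth z_c below the surface of column 1) and equate Σ ρ_i t_i down to z_c; mantle fills any gap and the z_c terms cancel.
Column 1: 7.34×2740 + 12.8×2850 + (z_c − 20.14)×3380
Column 2: 0.683×0 + 2.38×1030 + 1.2×ρ + 4.34×2870 + (z_c − 0.683 − 7.92)×3380
The z_c×3380 term appears on both sides and cancels. Collect the known terms of each column as K = Σ(ρt)_known − 3380 × (depth of known layers): K_1 = 56591.6 − 3380×20.14 = −11481.6; K_2 = 14907.2 − 3380×(0.683 + 7.92) = −14170.94.
Balance: K_1 = K_2 + 1.2×ρ, so ρ = (K_1 − K_2)/1.2 = 2689.34/1.2 = 2240 kg/m³.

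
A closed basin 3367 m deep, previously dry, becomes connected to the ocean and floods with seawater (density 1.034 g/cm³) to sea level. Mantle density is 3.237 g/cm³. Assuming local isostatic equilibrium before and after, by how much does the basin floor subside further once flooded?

After flooding the water column is d + s deep. Its weight must equal the weight of mantle displaced by the extra subsidence s: (d + s) ρ_w = s ρ_m.
s = d ρ_w / (ρ_m − ρ_w) = 3367 m × 1.034/(3.237 − 1.034) = 1580 m.

1580 m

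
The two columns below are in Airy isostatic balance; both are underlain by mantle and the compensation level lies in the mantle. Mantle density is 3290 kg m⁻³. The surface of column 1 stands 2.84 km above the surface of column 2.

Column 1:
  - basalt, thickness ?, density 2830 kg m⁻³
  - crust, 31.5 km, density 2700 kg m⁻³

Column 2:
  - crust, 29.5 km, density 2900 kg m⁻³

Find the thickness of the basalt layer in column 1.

4.92 km

Take the compensation level at the base of the deeper column (depth z_c below the surface of column 1) and equate Σ ρ_i t_i down to z_c; mantle fills any gap and the z_c terms cancel.
Column 1: x×2830 + 31.5×2700 + (z_c − 31.5 − x)×3290
Column 2: 2.84×0 + 29.5×2900 + (z_c − 2.84 − 29.5)×3290
The z_c×3290 term appears on both sides and cancels. Collect the known terms of each column as K = Σ(ρt)_known − 3290 × (depth of known layers): K_1 = 85050 − 3290×31.5 = −18585; K_2 = 85550 − 3290×(2.84 + 29.5) = −20848.6.
Balance: K_1 − x×(3290 − 2830) = K_2, so x = (K_1 − K_2)/(3290 − 2830) = 2263.6/460 = 4.92 km.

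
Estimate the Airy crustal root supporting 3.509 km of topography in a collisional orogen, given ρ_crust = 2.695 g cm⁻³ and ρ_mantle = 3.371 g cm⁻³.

Balancing pressure at the compensation depth: the weight of the topography is balanced by the buoyancy of the root, ρ_c h = (ρ_m − ρ_c) r.
r = h · ρ_c / (ρ_m − ρ_c) = 3.509 km × 2.695 / (3.371 − 2.695) = 14 km.

14 km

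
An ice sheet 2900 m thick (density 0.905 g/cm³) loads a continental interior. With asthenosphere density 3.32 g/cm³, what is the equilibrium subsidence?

791 m

For local isostatic compensation: the ice load ρ_ice t is balanced by mantle displaced below, ρ_m s.
s = t ρ_ice / ρ_m = 2900 m × 0.905/3.32 = 791 m.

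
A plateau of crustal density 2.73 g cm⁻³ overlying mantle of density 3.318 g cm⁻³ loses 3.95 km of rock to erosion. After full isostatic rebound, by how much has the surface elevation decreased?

Rebound u = e ρ_c/ρ_m = 3.95 km × 2.73/3.318 = 3.25 km.
Net surface drop = e − u = 3.95 km − 3.25 km = e (ρ_m − ρ_c)/ρ_m = 0.7 km.

0.7 km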